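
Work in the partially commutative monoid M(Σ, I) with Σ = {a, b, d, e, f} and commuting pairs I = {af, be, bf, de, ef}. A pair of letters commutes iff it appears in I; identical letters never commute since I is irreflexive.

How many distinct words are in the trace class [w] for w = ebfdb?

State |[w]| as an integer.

10

#0=e has no predecessor
#1=b has no predecessor
#2=f has no predecessor
#3=d depends on [1:b, 2:f]
#4=b depends on [3:d]
sources: [0:e, 1:b, 2:f]
N(rest) = Σ N(rest − s) over sources s of rest; N(one piece) = 1:
  size 1 → [0]=1  [4]=1
  size 2 → [0,4]=2  [3,4]=1
  size 3 → [0,3,4]=3  [1,3,4]=1  [2,3,4]=1
  first=0(e) contributes 2
  first=1(b) contributes 4
  first=2(f) contributes 4
|[w]| = 10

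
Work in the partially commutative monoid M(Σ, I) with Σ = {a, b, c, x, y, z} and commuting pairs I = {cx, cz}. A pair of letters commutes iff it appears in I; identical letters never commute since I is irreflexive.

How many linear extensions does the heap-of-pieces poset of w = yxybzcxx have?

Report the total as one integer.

4

piece 0:y — minimal
piece 1:x rests on {0:y}
piece 2:y rests on {1:x}
piece 3:b rests on {2:y}
piece 4:z rests on {3:b}
piece 5:c rests on {3:b}
piece 6:x rests on {4:z}
piece 7:x rests on {6:x}
minimal pieces: {0:y}
ways to finish when only these pieces remain (= sum over removing one remaining piece with nothing left below it):
  1 left: {5}→1  {7}→1
  2 left: {5,7}→2  {6,7}→1
  3 left: {4,6,7}→1  {5,6,7}→3
  4 left: {4,5,6,7}→4
  5 left: {3,4,5,6,7}→4
  6 left: {2,3,4,5,6,7}→4
  placing 0:y first → 4 extensions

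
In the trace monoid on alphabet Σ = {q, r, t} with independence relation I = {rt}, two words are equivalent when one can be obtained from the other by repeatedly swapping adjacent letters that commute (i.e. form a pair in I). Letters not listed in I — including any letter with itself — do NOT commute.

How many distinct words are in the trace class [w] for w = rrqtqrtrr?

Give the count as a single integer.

4

drop 0:r onto floor
drop 1:r onto {0:r}
drop 2:q onto {1:r}
drop 3:t onto {2:q}
drop 4:q onto {3:t}
drop 5:r onto {4:q}
drop 6:t onto {4:q}
drop 7:r onto {5:r}
drop 8:r onto {7:r}
ground layer = {0:r}
drop-orders for the pieces not yet dropped (sum over which currently-grounded one goes next):
  1 to go: {6} 1  {8} 1
  2 to go: {6,8} 2  {7,8} 1
  3 to go: {5,7,8} 1  {6,7,8} 3
  4 to go: {5,6,7,8} 4
  5 to go: {4,5,6,7,8} 4
  6 to go: {3,4,5,6,7,8} 4
  7 to go: {2,3,4,5,6,7,8} 4
  if 0:r drops first: 4 orders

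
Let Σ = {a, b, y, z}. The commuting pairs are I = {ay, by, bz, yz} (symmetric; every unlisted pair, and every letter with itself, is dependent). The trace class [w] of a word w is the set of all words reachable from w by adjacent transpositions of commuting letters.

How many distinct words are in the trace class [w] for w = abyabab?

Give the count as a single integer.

7

#0=a has no predecessor
#1=b depends on [0:a]
#2=y has no predecessor
#3=a depends on [1:b]
#4=b depends on [3:a]
#5=a depends on [4:b]
#6=b depends on [5:a]
sources: [0:a, 2:y]
N(rest) = Σ N(rest − s) over sources s of rest; N(one piece) = 1:
  size 1 → [2]=1  [6]=1
  size 2 → [2,6]=2  [5,6]=1
  size 3 → [2,5,6]=3  [4,5,6]=1
  size 4 → [2,4,5,6]=4  [3,4,5,6]=1
  size 5 → [1,3,4,5,6]=1  [2,3,4,5,6]=5
  first=0(a) contributes 6
  first=2(y) contributes 1
|[w]| = 7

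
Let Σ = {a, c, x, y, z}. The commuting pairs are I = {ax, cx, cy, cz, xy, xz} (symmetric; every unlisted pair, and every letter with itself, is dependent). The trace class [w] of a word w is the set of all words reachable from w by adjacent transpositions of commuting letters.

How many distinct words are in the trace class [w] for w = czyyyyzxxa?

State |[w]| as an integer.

315

piece 0:c — minimal
piece 1:z — minimal
piece 2:y rests on {1:z}
piece 3:y rests on {2:y}
piece 4:y rests on {3:y}
piece 5:y rests on {4:y}
piece 6:z rests on {5:y}
piece 7:x — minimal
piece 8:x rests on {7:x}
piece 9:a rests on {0:c, 6:z}
minimal pieces: {0:c, 1:z, 7:x}
ways to finish when only these pieces remain (= sum over removing one remaining piece with nothing left below it):
  1 left: {8}→1  {9}→1
  2 left: {0,9}→1  {6,9}→1  {7,8}→1  {8,9}→2
  3 left: {0,6,9}→2  {0,8,9}→3  {5,6,9}→1  {6,8,9}→3  {7,8,9}→3
  4 left: {0,5,6,9}→3  {0,6,8,9}→8  {0,7,8,9}→6  {4,5,6,9}→1  {5,6,8,9}→4  {6,7,8,9}→6
  5 left: {0,4,5,6,9}→4  {0,5,6,8,9}→15  {0,6,7,8,9}→20  {3,4,5,6,9}→1  {4,5,6,8,9}→5  {5,6,7,8,9}→10
  6 left: {0,3,4,5,6,9}→5  {0,4,5,6,8,9}→24  {0,5,6,7,8,9}→45  {2,3,4,5,6,9}→1  {3,4,5,6,8,9}→6  {4,5,6,7,8,9}→15
  7 left: {0,2,3,4,5,6,9}→6  {0,3,4,5,6,8,9}→35  {0,4,5,6,7,8,9}→84  {1,2,3,4,5,6,9}→1  {2,3,4,5,6,8,9}→7  {3,4,5,6,7,8,9}→21
  8 left: {0,1,2,3,4,5,6,9}→7  {0,2,3,4,5,6,8,9}→48  {0,3,4,5,6,7,8,9}→140  {1,2,3,4,5,6,8,9}→8  {2,3,4,5,6,7,8,9}→28
  placing 0:c first → 36 extensions
  placing 1:z first → 216 extensions
  placing 7:x first → 63 extensions
total linear extensions = 315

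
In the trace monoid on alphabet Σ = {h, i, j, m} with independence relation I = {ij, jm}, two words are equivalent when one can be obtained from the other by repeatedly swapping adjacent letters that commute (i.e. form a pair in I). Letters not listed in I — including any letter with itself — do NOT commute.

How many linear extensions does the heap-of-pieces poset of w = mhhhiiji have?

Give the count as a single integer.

4

0(m) covers ∅
1(h) covers 0:m
2(h) covers 1:h
3(h) covers 2:h
4(i) covers 3:h
5(i) covers 4:i
6(j) covers 3:h
7(i) covers 5:i
floor of heap: 0:m
completions by unplaced set U, small U first (add the entries for U minus each lowest piece of U):
  |U|=1: {6}:1  {7}:1
  |U|=2: {5,7}:1  {6,7}:2
  |U|=3: {4,5,7}:1  {5,6,7}:3
  |U|=4: {4,5,6,7}:4
  |U|=5: {3,4,5,6,7}:4
  |U|=6: {2,3,4,5,6,7}:4
  start at 0(m): 4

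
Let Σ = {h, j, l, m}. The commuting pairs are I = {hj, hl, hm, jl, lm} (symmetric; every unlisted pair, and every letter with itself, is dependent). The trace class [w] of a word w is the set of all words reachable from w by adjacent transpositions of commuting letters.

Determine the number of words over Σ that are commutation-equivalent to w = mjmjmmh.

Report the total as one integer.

7

#0=m has no predecessor
#1=j depends on [0:m]
#2=m depends on [1:j]
#3=j depends on [2:m]
#4=m depends on [3:j]
#5=m depends on [4:m]
#6=h has no predecessor
sources: [0:m, 6:h]
N(rest) = Σ N(rest − s) over sources s of rest; N(one piece) = 1:
  size 1 → [5]=1  [6]=1
  size 2 → [4,5]=1  [5,6]=2
  size 3 → [3,4,5]=1  [4,5,6]=3
  size 4 → [2,3,4,5]=1  [3,4,5,6]=4
  size 5 → [1,2,3,4,5]=1  [2,3,4,5,6]=5
  first=0(m) contributes 6
  first=6(h) contributes 1
|[w]| = 7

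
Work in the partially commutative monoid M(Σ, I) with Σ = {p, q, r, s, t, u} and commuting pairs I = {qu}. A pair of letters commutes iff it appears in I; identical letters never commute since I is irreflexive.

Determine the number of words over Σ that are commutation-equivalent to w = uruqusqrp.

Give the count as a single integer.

#0=u has no predecessor
#1=r depends on [0:u]
#2=u depends on [1:r]
#3=q depends on [1:r]
#4=u depends on [2:u]
#5=s depends on [3:q, 4:u]
#6=q depends on [5:s]
#7=r depends on [6:q]
#8=p depends on [7:r]
sources: [0:u]
N(rest) = Σ N(rest − s) over sources s of rest; N(one piece) = 1:
  size 1 → [8]=1
  size 2 → [7,8]=1
  size 3 → [6,7,8]=1
  size 4 → [5,6,7,8]=1
  size 5 → [3,5,6,7,8]=1  [4,5,6,7,8]=1
  size 6 → [2,4,5,6,7,8]=1  [3,4,5,6,7,8]=2
  size 7 → [2,3,4,5,6,7,8]=3
  first=0(u) contributes 3

3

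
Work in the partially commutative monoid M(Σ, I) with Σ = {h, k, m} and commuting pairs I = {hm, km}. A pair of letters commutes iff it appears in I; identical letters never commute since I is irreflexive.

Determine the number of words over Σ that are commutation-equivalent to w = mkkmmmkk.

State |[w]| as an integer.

70

0(m) covers ∅
1(k) covers ∅
2(k) covers 1:k
3(m) covers 0:m
4(m) covers 3:m
5(m) covers 4:m
6(k) covers 2:k
7(k) covers 6:k
floor of heap: 0:m, 1:k
completions by unplaced set U, small U first (add the entries for U minus each lowest piece of U):
  |U|=1: {5}:1  {7}:1
  |U|=2: {4,5}:1  {5,7}:2  {6,7}:1
  |U|=3: {2,6,7}:1  {3,4,5}:1  {4,5,7}:3  {5,6,7}:3
  |U|=4: {0,3,4,5}:1  {1,2,6,7}:1  {2,5,6,7}:4  {3,4,5,7}:4  {4,5,6,7}:6
  |U|=5: {0,3,4,5,7}:5  {1,2,5,6,7}:5  {2,4,5,6,7}:10  {3,4,5,6,7}:10
  |U|=6: {0,3,4,5,6,7}:15  {1,2,4,5,6,7}:15  {2,3,4,5,6,7}:20
  start at 0(m): 35
  start at 1(k): 35
sum over floor = 70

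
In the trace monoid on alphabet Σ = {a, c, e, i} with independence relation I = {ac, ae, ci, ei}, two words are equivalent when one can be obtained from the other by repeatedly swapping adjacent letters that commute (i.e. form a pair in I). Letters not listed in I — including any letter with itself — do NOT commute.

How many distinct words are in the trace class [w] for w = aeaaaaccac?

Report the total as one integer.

piece 0:a — minimal
piece 1:e — minimal
piece 2:a rests on {0:a}
piece 3:a rests on {2:a}
piece 4:a rests on {3:a}
piece 5:a rests on {4:a}
piece 6:c rests on {1:e}
piece 7:c rests on {6:c}
piece 8:a rests on {5:a}
piece 9:c rests on {7:c}
minimal pieces: {0:a, 1:e}
ways to finish when only these pieces remain (= sum over removing one remaining piece with nothing left below it):
  1 left: {8}→1  {9}→1
  2 left: {5,8}→1  {7,9}→1  {8,9}→2
  3 left: {4,5,8}→1  {5,8,9}→3  {6,7,9}→1  {7,8,9}→3
  4 left: {1,6,7,9}→1  {3,4,5,8}→1  {4,5,8,9}→4  {5,7,8,9}→6  {6,7,8,9}→4
  5 left: {1,6,7,8,9}→5  {2,3,4,5,8}→1  {3,4,5,8,9}→5  {4,5,7,8,9}→10  {5,6,7,8,9}→10
  6 left: {0,2,3,4,5,8}→1  {1,5,6,7,8,9}→15  {2,3,4,5,8,9}→6  {3,4,5,7,8,9}→15  {4,5,6,7,8,9}→20
  7 left: {0,2,3,4,5,8,9}→7  {1,4,5,6,7,8,9}→35  {2,3,4,5,7,8,9}→21  {3,4,5,6,7,8,9}→35
  8 left: {0,2,3,4,5,7,8,9}→28  {1,3,4,5,6,7,8,9}→70  {2,3,4,5,6,7,8,9}→56
  placing 0:a first → 126 extensions
  placing 1:e first → 84 extensions
total linear extensions = 210

210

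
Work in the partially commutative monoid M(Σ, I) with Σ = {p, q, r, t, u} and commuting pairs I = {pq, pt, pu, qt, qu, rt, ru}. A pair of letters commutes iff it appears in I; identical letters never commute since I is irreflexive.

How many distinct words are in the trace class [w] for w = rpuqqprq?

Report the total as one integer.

piece 0:r — minimal
piece 1:p rests on {0:r}
piece 2:u — minimal
piece 3:q rests on {0:r}
piece 4:q rests on {3:q}
piece 5:p rests on {1:p}
piece 6:r rests on {4:q, 5:p}
piece 7:q rests on {6:r}
minimal pieces: {0:r, 2:u}
ways to finish when only these pieces remain (= sum over removing one remaining piece with nothing left below it):
  1 left: {2}→1  {7}→1
  2 left: {2,7}→2  {6,7}→1
  3 left: {2,6,7}→3  {4,6,7}→1  {5,6,7}→1
  4 left: {1,5,6,7}→1  {2,4,6,7}→4  {2,5,6,7}→4  {3,4,6,7}→1  {4,5,6,7}→2
  5 left: {1,2,5,6,7}→5  {1,4,5,6,7}→3  {2,3,4,6,7}→5  {2,4,5,6,7}→10  {3,4,5,6,7}→3
  6 left: {1,2,4,5,6,7}→18  {1,3,4,5,6,7}→6  {2,3,4,5,6,7}→18
  placing 0:r first → 42 extensions
  placing 2:u first → 6 extensions
total linear extensions = 48

48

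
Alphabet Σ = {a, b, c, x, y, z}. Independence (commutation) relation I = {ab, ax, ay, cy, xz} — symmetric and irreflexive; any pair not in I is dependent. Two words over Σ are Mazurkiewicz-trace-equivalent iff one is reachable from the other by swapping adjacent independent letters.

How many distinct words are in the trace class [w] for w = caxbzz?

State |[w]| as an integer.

3

piece 0:c — minimal
piece 1:a rests on {0:c}
piece 2:x rests on {0:c}
piece 3:b rests on {2:x}
piece 4:z rests on {1:a, 3:b}
piece 5:z rests on {4:z}
minimal pieces: {0:c}
ways to finish when only these pieces remain (= sum over removing one remaining piece with nothing left below it):
  1 left: {5}→1
  2 left: {4,5}→1
  3 left: {1,4,5}→1  {3,4,5}→1
  4 left: {1,3,4,5}→2  {2,3,4,5}→1
  placing 0:c first → 3 extensions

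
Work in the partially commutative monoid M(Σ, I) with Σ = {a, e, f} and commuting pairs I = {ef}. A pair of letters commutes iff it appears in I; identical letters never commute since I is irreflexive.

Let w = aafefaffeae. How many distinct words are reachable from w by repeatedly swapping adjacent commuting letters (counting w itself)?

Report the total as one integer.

piece 0:a — minimal
piece 1:a rests on {0:a}
piece 2:f rests on {1:a}
piece 3:e rests on {1:a}
piece 4:f rests on {2:f}
piece 5:a rests on {3:e, 4:f}
piece 6:f rests on {5:a}
piece 7:f rests on {6:f}
piece 8:e rests on {5:a}
piece 9:a rests on {7:f, 8:e}
piece 10:e rests on {9:a}
minimal pieces: {0:a}
ways to finish when only these pieces remain (= sum over removing one remaining piece with nothing left below it):
  1 left: {10}→1
  2 left: {9,10}→1
  3 left: {7,9,10}→1  {8,9,10}→1
  4 left: {6,7,9,10}→1  {7,8,9,10}→2
  5 left: {6,7,8,9,10}→3
  6 left: {5,6,7,8,9,10}→3
  7 left: {3,5,6,7,8,9,10}→3  {4,5,6,7,8,9,10}→3
  8 left: {2,4,5,6,7,8,9,10}→3  {3,4,5,6,7,8,9,10}→6
  9 left: {2,3,4,5,6,7,8,9,10}→9
  placing 0:a first → 9 extensions

9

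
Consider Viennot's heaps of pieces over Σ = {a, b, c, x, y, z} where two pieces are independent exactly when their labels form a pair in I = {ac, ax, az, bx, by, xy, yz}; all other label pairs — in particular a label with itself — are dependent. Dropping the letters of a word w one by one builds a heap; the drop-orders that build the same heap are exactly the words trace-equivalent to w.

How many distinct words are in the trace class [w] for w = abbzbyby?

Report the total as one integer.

drop 0:a onto floor
drop 1:b onto {0:a}
drop 2:b onto {1:b}
drop 3:z onto {2:b}
drop 4:b onto {3:z}
drop 5:y onto {0:a}
drop 6:b onto {4:b}
drop 7:y onto {5:y}
ground layer = {0:a}
drop-orders for the pieces not yet dropped (sum over which currently-grounded one goes next):
  1 to go: {6} 1  {7} 1
  2 to go: {4,6} 1  {5,7} 1  {6,7} 2
  3 to go: {3,4,6} 1  {4,6,7} 3  {5,6,7} 3
  4 to go: {2,3,4,6} 1  {3,4,6,7} 4  {4,5,6,7} 6
  5 to go: {1,2,3,4,6} 1  {2,3,4,6,7} 5  {3,4,5,6,7} 10
  6 to go: {1,2,3,4,6,7} 6  {2,3,4,5,6,7} 15
  if 0:a drops first: 21 orders

21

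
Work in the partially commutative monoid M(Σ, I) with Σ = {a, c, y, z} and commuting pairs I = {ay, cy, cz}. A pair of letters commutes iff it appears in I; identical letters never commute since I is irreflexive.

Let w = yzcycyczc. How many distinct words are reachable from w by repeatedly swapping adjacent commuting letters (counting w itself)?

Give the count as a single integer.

drop 0:y onto floor
drop 1:z onto {0:y}
drop 2:c onto floor
drop 3:y onto {1:z}
drop 4:c onto {2:c}
drop 5:y onto {3:y}
drop 6:c onto {4:c}
drop 7:z onto {5:y}
drop 8:c onto {6:c}
ground layer = {0:y, 2:c}
drop-orders for the pieces not yet dropped (sum over which currently-grounded one goes next):
  1 to go: {7} 1  {8} 1
  2 to go: {5,7} 1  {6,8} 1  {7,8} 2
  3 to go: {3,5,7} 1  {4,6,8} 1  {5,7,8} 3  {6,7,8} 3
  4 to go: {1,3,5,7} 1  {2,4,6,8} 1  {3,5,7,8} 4  {4,6,7,8} 4  {5,6,7,8} 6
  5 to go: {0,1,3,5,7} 1  {1,3,5,7,8} 5  {2,4,6,7,8} 5  {3,5,6,7,8} 10  {4,5,6,7,8} 10
  6 to go: {0,1,3,5,7,8} 6  {1,3,5,6,7,8} 15  {2,4,5,6,7,8} 15  {3,4,5,6,7,8} 20
  7 to go: {0,1,3,5,6,7,8} 21  {1,3,4,5,6,7,8} 35  {2,3,4,5,6,7,8} 35
  if 0:y drops first: 70 orders
  if 2:c drops first: 56 orders
heap linearizations: 126

126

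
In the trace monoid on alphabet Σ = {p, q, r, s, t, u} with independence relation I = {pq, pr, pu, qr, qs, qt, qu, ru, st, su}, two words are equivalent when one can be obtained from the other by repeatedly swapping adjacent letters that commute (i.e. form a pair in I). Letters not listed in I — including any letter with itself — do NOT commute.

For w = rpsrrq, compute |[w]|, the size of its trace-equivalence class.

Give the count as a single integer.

#0=r has no predecessor
#1=p has no predecessor
#2=s depends on [0:r, 1:p]
#3=r depends on [2:s]
#4=r depends on [3:r]
#5=q has no predecessor
sources: [0:r, 1:p, 5:q]
N(rest) = Σ N(rest − s) over sources s of rest; N(one piece) = 1:
  size 1 → [4]=1  [5]=1
  size 2 → [3,4]=1  [4,5]=2
  size 3 → [2,3,4]=1  [3,4,5]=3
  size 4 → [0,2,3,4]=1  [1,2,3,4]=1  [2,3,4,5]=4
  first=0(r) contributes 5
  first=1(p) contributes 5
  first=5(q) contributes 2
|[w]| = 12

12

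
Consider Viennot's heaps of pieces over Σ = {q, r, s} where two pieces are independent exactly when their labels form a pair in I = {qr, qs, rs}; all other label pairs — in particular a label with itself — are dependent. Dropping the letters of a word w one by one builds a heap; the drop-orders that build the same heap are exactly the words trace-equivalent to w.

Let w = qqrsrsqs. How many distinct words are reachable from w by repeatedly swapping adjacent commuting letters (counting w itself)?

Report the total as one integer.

piece 0:q — minimal
piece 1:q rests on {0:q}
piece 2:r — minimal
piece 3:s — minimal
piece 4:r rests on {2:r}
piece 5:s rests on {3:s}
piece 6:q rests on {1:q}
piece 7:s rests on {5:s}
minimal pieces: {0:q, 2:r, 3:s}
ways to finish when only these pieces remain (= sum over removing one remaining piece with nothing left below it):
  1 left: {4}→1  {6}→1  {7}→1
  2 left: {1,6}→1  {2,4}→1  {4,6}→2  {4,7}→2  {5,7}→1  {6,7}→2
  3 left: {0,1,6}→1  {1,4,6}→3  {1,6,7}→3  {2,4,6}→3  {2,4,7}→3  {3,5,7}→1  {4,5,7}→3  {4,6,7}→6  {5,6,7}→3
  4 left: {0,1,4,6}→4  {0,1,6,7}→4  {1,2,4,6}→6  {1,4,6,7}→12  {1,5,6,7}→6  {2,4,5,7}→6  {2,4,6,7}→12  {3,4,5,7}→4  {3,5,6,7}→4  {4,5,6,7}→12
  5 left: {0,1,2,4,6}→10  {0,1,4,6,7}→20  {0,1,5,6,7}→10  {1,2,4,6,7}→30  {1,3,5,6,7}→10  {1,4,5,6,7}→30  {2,3,4,5,7}→10  {2,4,5,6,7}→30  {3,4,5,6,7}→20
  6 left: {0,1,2,4,6,7}→60  {0,1,3,5,6,7}→20  {0,1,4,5,6,7}→60  {1,2,4,5,6,7}→90  {1,3,4,5,6,7}→60  {2,3,4,5,6,7}→60
  placing 0:q first → 210 extensions
  placing 2:r first → 140 extensions
  placing 3:s first → 210 extensions
total linear extensions = 560

560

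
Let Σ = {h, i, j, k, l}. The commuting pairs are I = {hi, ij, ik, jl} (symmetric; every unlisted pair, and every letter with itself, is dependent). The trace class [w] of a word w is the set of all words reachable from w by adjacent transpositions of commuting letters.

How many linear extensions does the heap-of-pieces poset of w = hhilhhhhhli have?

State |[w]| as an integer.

#0=h has no predecessor
#1=h depends on [0:h]
#2=i has no predecessor
#3=l depends on [1:h, 2:i]
#4=h depends on [3:l]
#5=h depends on [4:h]
#6=h depends on [5:h]
#7=h depends on [6:h]
#8=h depends on [7:h]
#9=l depends on [8:h]
#10=i depends on [9:l]
sources: [0:h, 2:i]
N(rest) = Σ N(rest − s) over sources s of rest; N(one piece) = 1:
  size 1 → [10]=1
  size 2 → [9,10]=1
  size 3 → [8,9,10]=1
  size 4 → [7,8,9,10]=1
  size 5 → [6,7,8,9,10]=1
  size 6 → [5,6,7,8,9,10]=1
  size 7 → [4,5,6,7,8,9,10]=1
  size 8 → [3,4,5,6,7,8,9,10]=1
  size 9 → [1,3,4,5,6,7,8,9,10]=1  [2,3,4,5,6,7,8,9,10]=1
  first=0(h) contributes 2
  first=2(i) contributes 1
|[w]| = 3

3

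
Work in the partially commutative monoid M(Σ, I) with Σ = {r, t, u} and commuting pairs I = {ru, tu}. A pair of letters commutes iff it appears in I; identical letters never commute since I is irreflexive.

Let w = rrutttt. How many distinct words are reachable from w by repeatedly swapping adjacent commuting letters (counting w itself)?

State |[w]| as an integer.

7

piece 0:r — minimal
piece 1:r rests on {0:r}
piece 2:u — minimal
piece 3:t rests on {1:r}
piece 4:t rests on {3:t}
piece 5:t rests on {4:t}
piece 6:t rests on {5:t}
minimal pieces: {0:r, 2:u}
ways to finish when only these pieces remain (= sum over removing one remaining piece with nothing left below it):
  1 left: {2}→1  {6}→1
  2 left: {2,6}→2  {5,6}→1
  3 left: {2,5,6}→3  {4,5,6}→1
  4 left: {2,4,5,6}→4  {3,4,5,6}→1
  5 left: {1,3,4,5,6}→1  {2,3,4,5,6}→5
  placing 0:r first → 6 extensions
  placing 2:u first → 1 extensions
total linear extensions = 7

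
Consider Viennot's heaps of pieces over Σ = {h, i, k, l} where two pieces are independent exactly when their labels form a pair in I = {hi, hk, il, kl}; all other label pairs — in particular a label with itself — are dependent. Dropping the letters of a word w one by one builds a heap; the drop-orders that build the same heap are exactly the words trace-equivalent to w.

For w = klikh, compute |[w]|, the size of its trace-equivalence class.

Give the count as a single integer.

10

drop 0:k onto floor
drop 1:l onto floor
drop 2:i onto {0:k}
drop 3:k onto {2:i}
drop 4:h onto {1:l}
ground layer = {0:k, 1:l}
drop-orders for the pieces not yet dropped (sum over which currently-grounded one goes next):
  1 to go: {3} 1  {4} 1
  2 to go: {1,4} 1  {2,3} 1  {3,4} 2
  3 to go: {0,2,3} 1  {1,3,4} 3  {2,3,4} 3
  if 0:k drops first: 6 orders
  if 1:l drops first: 4 orders
heap linearizations: 10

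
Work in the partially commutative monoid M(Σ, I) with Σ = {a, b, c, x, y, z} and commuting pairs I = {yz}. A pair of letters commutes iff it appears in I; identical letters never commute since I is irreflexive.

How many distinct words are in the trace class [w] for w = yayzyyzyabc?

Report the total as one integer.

15

0(y) covers ∅
1(a) covers 0:y
2(y) covers 1:a
3(z) covers 1:a
4(y) covers 2:y
5(y) covers 4:y
6(z) covers 3:z
7(y) covers 5:y
8(a) covers 6:z, 7:y
9(b) covers 8:a
10(c) covers 9:b
floor of heap: 0:y
completions by unplaced set U, small U first (add the entries for U minus each lowest piece of U):
  |U|=1: {10}:1
  |U|=2: {9,10}:1
  |U|=3: {8,9,10}:1
  |U|=4: {6,8,9,10}:1  {7,8,9,10}:1
  |U|=5: {3,6,8,9,10}:1  {5,7,8,9,10}:1  {6,7,8,9,10}:2
  |U|=6: {3,6,7,8,9,10}:3  {4,5,7,8,9,10}:1  {5,6,7,8,9,10}:3
  |U|=7: {2,4,5,7,8,9,10}:1  {3,5,6,7,8,9,10}:6  {4,5,6,7,8,9,10}:4
  |U|=8: {2,4,5,6,7,8,9,10}:5  {3,4,5,6,7,8,9,10}:10
  |U|=9: {2,3,4,5,6,7,8,9,10}:15
  start at 0(y): 15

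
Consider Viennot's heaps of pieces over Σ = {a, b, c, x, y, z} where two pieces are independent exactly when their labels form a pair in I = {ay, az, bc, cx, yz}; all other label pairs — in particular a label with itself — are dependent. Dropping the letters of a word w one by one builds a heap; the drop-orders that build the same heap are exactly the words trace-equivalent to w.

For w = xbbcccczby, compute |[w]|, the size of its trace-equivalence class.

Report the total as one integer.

#0=x has no predecessor
#1=b depends on [0:x]
#2=b depends on [1:b]
#3=c has no predecessor
#4=c depends on [3:c]
#5=c depends on [4:c]
#6=c depends on [5:c]
#7=z depends on [2:b, 6:c]
#8=b depends on [7:z]
#9=y depends on [8:b]
sources: [0:x, 3:c]
N(rest) = Σ N(rest − s) over sources s of rest; N(one piece) = 1:
  size 1 → [9]=1
  size 2 → [8,9]=1
  size 3 → [7,8,9]=1
  size 4 → [2,7,8,9]=1  [6,7,8,9]=1
  size 5 → [1,2,7,8,9]=1  [2,6,7,8,9]=2  [5,6,7,8,9]=1
  size 6 → [0,1,2,7,8,9]=1  [1,2,6,7,8,9]=3  [2,5,6,7,8,9]=3  [4,5,6,7,8,9]=1
  size 7 → [0,1,2,6,7,8,9]=4  [1,2,5,6,7,8,9]=6  [2,4,5,6,7,8,9]=4  [3,4,5,6,7,8,9]=1
  size 8 → [0,1,2,5,6,7,8,9]=10  [1,2,4,5,6,7,8,9]=10  [2,3,4,5,6,7,8,9]=5
  first=0(x) contributes 15
  first=3(c) contributes 20
|[w]| = 35

35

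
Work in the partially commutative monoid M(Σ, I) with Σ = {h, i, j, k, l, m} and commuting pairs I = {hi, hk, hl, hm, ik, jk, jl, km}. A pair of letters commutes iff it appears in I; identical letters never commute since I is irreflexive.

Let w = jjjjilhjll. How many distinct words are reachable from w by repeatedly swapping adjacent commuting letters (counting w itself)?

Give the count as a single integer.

14

0(j) covers ∅
1(j) covers 0:j
2(j) covers 1:j
3(j) covers 2:j
4(i) covers 3:j
5(l) covers 4:i
6(h) covers 3:j
7(j) covers 4:i, 6:h
8(l) covers 5:l
9(l) covers 8:l
floor of heap: 0:j
completions by unplaced set U, small U first (add the entries for U minus each lowest piece of U):
  |U|=1: {7}:1  {9}:1
  |U|=2: {6,7}:1  {7,9}:2  {8,9}:1
  |U|=3: {5,8,9}:1  {6,7,9}:3  {7,8,9}:3
  |U|=4: {5,7,8,9}:4  {6,7,8,9}:6
  |U|=5: {4,5,7,8,9}:4  {5,6,7,8,9}:10
  |U|=6: {4,5,6,7,8,9}:14
  |U|=7: {3,4,5,6,7,8,9}:14
  |U|=8: {2,3,4,5,6,7,8,9}:14
  start at 0(j): 14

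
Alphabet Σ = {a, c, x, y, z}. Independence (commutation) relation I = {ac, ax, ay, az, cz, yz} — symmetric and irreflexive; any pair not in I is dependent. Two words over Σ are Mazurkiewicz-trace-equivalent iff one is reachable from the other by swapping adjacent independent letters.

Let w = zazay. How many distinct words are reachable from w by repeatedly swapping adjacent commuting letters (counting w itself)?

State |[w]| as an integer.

drop 0:z onto floor
drop 1:a onto floor
drop 2:z onto {0:z}
drop 3:a onto {1:a}
drop 4:y onto floor
ground layer = {0:z, 1:a, 4:y}
drop-orders for the pieces not yet dropped (sum over which currently-grounded one goes next):
  1 to go: {2} 1  {3} 1  {4} 1
  2 to go: {0,2} 1  {1,3} 1  {2,3} 2  {2,4} 2  {3,4} 2
  3 to go: {0,2,3} 3  {0,2,4} 3  {1,2,3} 3  {1,3,4} 3  {2,3,4} 6
  if 0:z drops first: 12 orders
  if 1:a drops first: 12 orders
  if 4:y drops first: 6 orders
heap linearizations: 30

30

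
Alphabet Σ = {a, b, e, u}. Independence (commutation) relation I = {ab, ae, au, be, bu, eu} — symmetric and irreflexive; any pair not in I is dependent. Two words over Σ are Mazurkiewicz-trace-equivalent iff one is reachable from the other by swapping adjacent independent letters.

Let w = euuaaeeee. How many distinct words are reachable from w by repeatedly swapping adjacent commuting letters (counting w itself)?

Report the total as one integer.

0(e) covers ∅
1(u) covers ∅
2(u) covers 1:u
3(a) covers ∅
4(a) covers 3:a
5(e) covers 0:e
6(e) covers 5:e
7(e) covers 6:e
8(e) covers 7:e
floor of heap: 0:e, 1:u, 3:a
completions by unplaced set U, small U first (add the entries for U minus each lowest piece of U):
  |U|=1: {2}:1  {4}:1  {8}:1
  |U|=2: {1,2}:1  {2,4}:2  {2,8}:2  {3,4}:1  {4,8}:2  {7,8}:1
  |U|=3: {1,2,4}:3  {1,2,8}:3  {2,3,4}:3  {2,4,8}:6  {2,7,8}:3  {3,4,8}:3  {4,7,8}:3  {6,7,8}:1
  |U|=4: {1,2,3,4}:6  {1,2,4,8}:12  {1,2,7,8}:6  {2,3,4,8}:12  {2,4,7,8}:12  {2,6,7,8}:4  {3,4,7,8}:6  {4,6,7,8}:4  {5,6,7,8}:1
  |U|=5: {0,5,6,7,8}:1  {1,2,3,4,8}:30  {1,2,4,7,8}:30  {1,2,6,7,8}:10  {2,3,4,7,8}:30  {2,4,6,7,8}:20  {2,5,6,7,8}:5  {3,4,6,7,8}:10  {4,5,6,7,8}:5
  |U|=6: {0,2,5,6,7,8}:6  {0,4,5,6,7,8}:6  {1,2,3,4,7,8}:90  {1,2,4,6,7,8}:60  {1,2,5,6,7,8}:15  {2,3,4,6,7,8}:60  {2,4,5,6,7,8}:30  {3,4,5,6,7,8}:15
  |U|=7: {0,1,2,5,6,7,8}:21  {0,2,4,5,6,7,8}:42  {0,3,4,5,6,7,8}:21  {1,2,3,4,6,7,8}:210  {1,2,4,5,6,7,8}:105  {2,3,4,5,6,7,8}:105
  start at 0(e): 420
  start at 1(u): 168
  start at 3(a): 168
sum over floor = 756

756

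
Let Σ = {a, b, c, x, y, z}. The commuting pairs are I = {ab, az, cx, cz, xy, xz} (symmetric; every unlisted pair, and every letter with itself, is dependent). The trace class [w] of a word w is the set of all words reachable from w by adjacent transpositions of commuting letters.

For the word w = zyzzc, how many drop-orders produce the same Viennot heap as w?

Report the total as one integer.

drop 0:z onto floor
drop 1:y onto {0:z}
drop 2:z onto {1:y}
drop 3:z onto {2:z}
drop 4:c onto {1:y}
ground layer = {0:z}
drop-orders for the pieces not yet dropped (sum over which currently-grounded one goes next):
  1 to go: {3} 1  {4} 1
  2 to go: {2,3} 1  {3,4} 2
  3 to go: {2,3,4} 3
  if 0:z drops first: 3 orders

3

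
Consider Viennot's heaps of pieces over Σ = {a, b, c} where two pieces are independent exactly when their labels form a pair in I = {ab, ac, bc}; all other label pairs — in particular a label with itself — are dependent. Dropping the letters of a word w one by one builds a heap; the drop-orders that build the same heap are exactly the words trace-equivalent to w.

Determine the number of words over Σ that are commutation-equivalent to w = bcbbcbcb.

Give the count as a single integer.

drop 0:b onto floor
drop 1:c onto floor
drop 2:b onto {0:b}
drop 3:b onto {2:b}
drop 4:c onto {1:c}
drop 5:b onto {3:b}
drop 6:c onto {4:c}
drop 7:b onto {5:b}
ground layer = {0:b, 1:c}
drop-orders for the pieces not yet dropped (sum over which currently-grounded one goes next):
  1 to go: {6} 1  {7} 1
  2 to go: {4,6} 1  {5,7} 1  {6,7} 2
  3 to go: {1,4,6} 1  {3,5,7} 1  {4,6,7} 3  {5,6,7} 3
  4 to go: {1,4,6,7} 4  {2,3,5,7} 1  {3,5,6,7} 4  {4,5,6,7} 6
  5 to go: {0,2,3,5,7} 1  {1,4,5,6,7} 10  {2,3,5,6,7} 5  {3,4,5,6,7} 10
  6 to go: {0,2,3,5,6,7} 6  {1,3,4,5,6,7} 20  {2,3,4,5,6,7} 15
  if 0:b drops first: 35 orders
  if 1:c drops first: 21 orders
heap linearizations: 56

56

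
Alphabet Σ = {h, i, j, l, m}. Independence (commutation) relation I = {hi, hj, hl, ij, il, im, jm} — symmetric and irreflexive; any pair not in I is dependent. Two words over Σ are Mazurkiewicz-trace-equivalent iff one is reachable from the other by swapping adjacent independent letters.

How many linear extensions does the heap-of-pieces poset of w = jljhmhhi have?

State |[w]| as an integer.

piece 0:j — minimal
piece 1:l rests on {0:j}
piece 2:j rests on {1:l}
piece 3:h — minimal
piece 4:m rests on {1:l, 3:h}
piece 5:h rests on {4:m}
piece 6:h rests on {5:h}
piece 7:i — minimal
minimal pieces: {0:j, 3:h, 7:i}
ways to finish when only these pieces remain (= sum over removing one remaining piece with nothing left below it):
  1 left: {2}→1  {6}→1  {7}→1
  2 left: {2,6}→2  {2,7}→2  {5,6}→1  {6,7}→2
  3 left: {2,5,6}→3  {2,6,7}→6  {4,5,6}→1  {5,6,7}→3
  4 left: {2,4,5,6}→4  {2,5,6,7}→12  {3,4,5,6}→1  {4,5,6,7}→4
  5 left: {1,2,4,5,6}→4  {2,3,4,5,6}→5  {2,4,5,6,7}→20  {3,4,5,6,7}→5
  6 left: {0,1,2,4,5,6}→4  {1,2,3,4,5,6}→9  {1,2,4,5,6,7}→24  {2,3,4,5,6,7}→30
  placing 0:j first → 63 extensions
  placing 3:h first → 28 extensions
  placing 7:i first → 13 extensions
total linear extensions = 104

104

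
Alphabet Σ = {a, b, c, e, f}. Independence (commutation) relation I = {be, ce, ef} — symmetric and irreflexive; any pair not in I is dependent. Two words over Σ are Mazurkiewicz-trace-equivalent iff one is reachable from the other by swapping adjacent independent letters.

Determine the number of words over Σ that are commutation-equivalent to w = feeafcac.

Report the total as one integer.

#0=f has no predecessor
#1=e has no predecessor
#2=e depends on [1:e]
#3=a depends on [0:f, 2:e]
#4=f depends on [3:a]
#5=c depends on [4:f]
#6=a depends on [5:c]
#7=c depends on [6:a]
sources: [0:f, 1:e]
N(rest) = Σ N(rest − s) over sources s of rest; N(one piece) = 1:
  size 1 → [7]=1
  size 2 → [6,7]=1
  size 3 → [5,6,7]=1
  size 4 → [4,5,6,7]=1
  size 5 → [3,4,5,6,7]=1
  size 6 → [0,3,4,5,6,7]=1  [2,3,4,5,6,7]=1
  first=0(f) contributes 1
  first=1(e) contributes 2
|[w]| = 3

3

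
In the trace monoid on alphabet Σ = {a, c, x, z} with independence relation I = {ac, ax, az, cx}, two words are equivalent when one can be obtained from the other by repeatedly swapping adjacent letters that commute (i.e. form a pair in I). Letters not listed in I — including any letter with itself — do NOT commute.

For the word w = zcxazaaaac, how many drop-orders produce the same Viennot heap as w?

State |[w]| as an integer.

#0=z has no predecessor
#1=c depends on [0:z]
#2=x depends on [0:z]
#3=a has no predecessor
#4=z depends on [1:c, 2:x]
#5=a depends on [3:a]
#6=a depends on [5:a]
#7=a depends on [6:a]
#8=a depends on [7:a]
#9=c depends on [4:z]
sources: [0:z, 3:a]
N(rest) = Σ N(rest − s) over sources s of rest; N(one piece) = 1:
  size 1 → [8]=1  [9]=1
  size 2 → [4,9]=1  [7,8]=1  [8,9]=2
  size 3 → [1,4,9]=1  [2,4,9]=1  [4,8,9]=3  [6,7,8]=1  [7,8,9]=3
  size 4 → [1,2,4,9]=2  [1,4,8,9]=4  [2,4,8,9]=4  [4,7,8,9]=6  [5,6,7,8]=1  [6,7,8,9]=4
  size 5 → [0,1,2,4,9]=2  [1,2,4,8,9]=10  [1,4,7,8,9]=10  [2,4,7,8,9]=10  [3,5,6,7,8]=1  [4,6,7,8,9]=10  [5,6,7,8,9]=5
  size 6 → [0,1,2,4,8,9]=12  [1,2,4,7,8,9]=30  [1,4,6,7,8,9]=20  [2,4,6,7,8,9]=20  [3,5,6,7,8,9]=6  [4,5,6,7,8,9]=15
  size 7 → [0,1,2,4,7,8,9]=42  [1,2,4,6,7,8,9]=70  [1,4,5,6,7,8,9]=35  [2,4,5,6,7,8,9]=35  [3,4,5,6,7,8,9]=21
  size 8 → [0,1,2,4,6,7,8,9]=112  [1,2,4,5,6,7,8,9]=140  [1,3,4,5,6,7,8,9]=56  [2,3,4,5,6,7,8,9]=56
  first=0(z) contributes 252
  first=3(a) contributes 252
|[w]| = 504

504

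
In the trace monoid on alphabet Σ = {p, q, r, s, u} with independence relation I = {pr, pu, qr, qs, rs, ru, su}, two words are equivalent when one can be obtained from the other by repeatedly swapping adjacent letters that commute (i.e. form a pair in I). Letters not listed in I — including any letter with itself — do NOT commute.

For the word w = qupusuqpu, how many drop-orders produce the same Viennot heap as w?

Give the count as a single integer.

32

drop 0:q onto floor
drop 1:u onto {0:q}
drop 2:p onto {0:q}
drop 3:u onto {1:u}
drop 4:s onto {2:p}
drop 5:u onto {3:u}
drop 6:q onto {2:p, 5:u}
drop 7:p onto {4:s, 6:q}
drop 8:u onto {6:q}
ground layer = {0:q}
drop-orders for the pieces not yet dropped (sum over which currently-grounded one goes next):
  1 to go: {7} 1  {8} 1
  2 to go: {4,7} 1  {7,8} 2
  3 to go: {4,7,8} 3  {6,7,8} 2
  4 to go: {4,6,7,8} 5  {5,6,7,8} 2
  5 to go: {2,4,6,7,8} 5  {3,5,6,7,8} 2  {4,5,6,7,8} 7
  6 to go: {1,3,5,6,7,8} 2  {2,4,5,6,7,8} 12  {3,4,5,6,7,8} 9
  7 to go: {1,3,4,5,6,7,8} 11  {2,3,4,5,6,7,8} 21
  if 0:q drops first: 32 orders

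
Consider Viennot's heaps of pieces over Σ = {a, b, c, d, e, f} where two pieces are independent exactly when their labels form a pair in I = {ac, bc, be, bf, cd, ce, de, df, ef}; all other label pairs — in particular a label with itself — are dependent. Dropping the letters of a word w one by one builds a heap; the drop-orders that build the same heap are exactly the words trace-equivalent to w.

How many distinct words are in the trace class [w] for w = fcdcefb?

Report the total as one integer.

drop 0:f onto floor
drop 1:c onto {0:f}
drop 2:d onto floor
drop 3:c onto {1:c}
drop 4:e onto floor
drop 5:f onto {3:c}
drop 6:b onto {2:d}
ground layer = {0:f, 2:d, 4:e}
drop-orders for the pieces not yet dropped (sum over which currently-grounded one goes next):
  1 to go: {4} 1  {5} 1  {6} 1
  2 to go: {2,6} 1  {3,5} 1  {4,5} 2  {4,6} 2  {5,6} 2
  3 to go: {1,3,5} 1  {2,4,6} 3  {2,5,6} 3  {3,4,5} 3  {3,5,6} 3  {4,5,6} 6
  4 to go: {0,1,3,5} 1  {1,3,4,5} 4  {1,3,5,6} 4  {2,3,5,6} 6  {2,4,5,6} 12  {3,4,5,6} 12
  5 to go: {0,1,3,4,5} 5  {0,1,3,5,6} 5  {1,2,3,5,6} 10  {1,3,4,5,6} 20  {2,3,4,5,6} 30
  if 0:f drops first: 60 orders
  if 2:d drops first: 30 orders
  if 4:e drops first: 15 orders
heap linearizations: 105

105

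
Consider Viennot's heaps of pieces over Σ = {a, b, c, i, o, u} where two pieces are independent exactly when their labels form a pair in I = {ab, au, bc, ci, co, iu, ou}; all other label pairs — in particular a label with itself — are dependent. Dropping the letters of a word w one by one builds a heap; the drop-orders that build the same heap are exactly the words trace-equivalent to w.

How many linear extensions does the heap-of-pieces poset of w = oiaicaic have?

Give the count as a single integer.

4

drop 0:o onto floor
drop 1:i onto {0:o}
drop 2:a onto {1:i}
drop 3:i onto {2:a}
drop 4:c onto {2:a}
drop 5:a onto {3:i, 4:c}
drop 6:i onto {5:a}
drop 7:c onto {5:a}
ground layer = {0:o}
drop-orders for the pieces not yet dropped (sum over which currently-grounded one goes next):
  1 to go: {6} 1  {7} 1
  2 to go: {6,7} 2
  3 to go: {5,6,7} 2
  4 to go: {3,5,6,7} 2  {4,5,6,7} 2
  5 to go: {3,4,5,6,7} 4
  6 to go: {2,3,4,5,6,7} 4
  if 0:o drops first: 4 orders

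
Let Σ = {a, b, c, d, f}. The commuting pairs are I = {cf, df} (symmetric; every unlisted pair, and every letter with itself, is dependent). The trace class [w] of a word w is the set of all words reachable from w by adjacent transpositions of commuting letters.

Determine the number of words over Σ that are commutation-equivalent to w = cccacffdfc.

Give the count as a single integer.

20

drop 0:c onto floor
drop 1:c onto {0:c}
drop 2:c onto {1:c}
drop 3:a onto {2:c}
drop 4:c onto {3:a}
drop 5:f onto {3:a}
drop 6:f onto {5:f}
drop 7:d onto {4:c}
drop 8:f onto {6:f}
drop 9:c onto {7:d}
ground layer = {0:c}
drop-orders for the pieces not yet dropped (sum over which currently-grounded one goes next):
  1 to go: {8} 1  {9} 1
  2 to go: {6,8} 1  {7,9} 1  {8,9} 2
  3 to go: {4,7,9} 1  {5,6,8} 1  {6,8,9} 3  {7,8,9} 3
  4 to go: {4,7,8,9} 4  {5,6,8,9} 4  {6,7,8,9} 6
  5 to go: {4,6,7,8,9} 10  {5,6,7,8,9} 10
  6 to go: {4,5,6,7,8,9} 20
  7 to go: {3,4,5,6,7,8,9} 20
  8 to go: {2,3,4,5,6,7,8,9} 20
  if 0:c drops first: 20 orders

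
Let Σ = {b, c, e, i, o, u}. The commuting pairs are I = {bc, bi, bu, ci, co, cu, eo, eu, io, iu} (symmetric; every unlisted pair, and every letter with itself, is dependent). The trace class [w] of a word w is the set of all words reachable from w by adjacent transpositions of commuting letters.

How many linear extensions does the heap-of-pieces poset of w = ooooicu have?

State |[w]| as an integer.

42

piece 0:o — minimal
piece 1:o rests on {0:o}
piece 2:o rests on {1:o}
piece 3:o rests on {2:o}
piece 4:i — minimal
piece 5:c — minimal
piece 6:u rests on {3:o}
minimal pieces: {0:o, 4:i, 5:c}
ways to finish when only these pieces remain (= sum over removing one remaining piece with nothing left below it):
  1 left: {4}→1  {5}→1  {6}→1
  2 left: {3,6}→1  {4,5}→2  {4,6}→2  {5,6}→2
  3 left: {2,3,6}→1  {3,4,6}→3  {3,5,6}→3  {4,5,6}→6
  4 left: {1,2,3,6}→1  {2,3,4,6}→4  {2,3,5,6}→4  {3,4,5,6}→12
  5 left: {0,1,2,3,6}→1  {1,2,3,4,6}→5  {1,2,3,5,6}→5  {2,3,4,5,6}→20
  placing 0:o first → 30 extensions
  placing 4:i first → 6 extensions
  placing 5:c first → 6 extensions
total linear extensions = 42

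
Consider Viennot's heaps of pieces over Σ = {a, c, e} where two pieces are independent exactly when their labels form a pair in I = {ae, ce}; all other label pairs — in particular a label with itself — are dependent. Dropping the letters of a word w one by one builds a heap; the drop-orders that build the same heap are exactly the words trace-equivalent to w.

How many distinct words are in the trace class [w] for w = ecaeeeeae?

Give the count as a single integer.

#0=e has no predecessor
#1=c has no predecessor
#2=a depends on [1:c]
#3=e depends on [0:e]
#4=e depends on [3:e]
#5=e depends on [4:e]
#6=e depends on [5:e]
#7=a depends on [2:a]
#8=e depends on [6:e]
sources: [0:e, 1:c]
N(rest) = Σ N(rest − s) over sources s of rest; N(one piece) = 1:
  size 1 → [7]=1  [8]=1
  size 2 → [2,7]=1  [6,8]=1  [7,8]=2
  size 3 → [1,2,7]=1  [2,7,8]=3  [5,6,8]=1  [6,7,8]=3
  size 4 → [1,2,7,8]=4  [2,6,7,8]=6  [4,5,6,8]=1  [5,6,7,8]=4
  size 5 → [1,2,6,7,8]=10  [2,5,6,7,8]=10  [3,4,5,6,8]=1  [4,5,6,7,8]=5
  size 6 → [0,3,4,5,6,8]=1  [1,2,5,6,7,8]=20  [2,4,5,6,7,8]=15  [3,4,5,6,7,8]=6
  size 7 → [0,3,4,5,6,7,8]=7  [1,2,4,5,6,7,8]=35  [2,3,4,5,6,7,8]=21
  first=0(e) contributes 56
  first=1(c) contributes 28
|[w]| = 84

84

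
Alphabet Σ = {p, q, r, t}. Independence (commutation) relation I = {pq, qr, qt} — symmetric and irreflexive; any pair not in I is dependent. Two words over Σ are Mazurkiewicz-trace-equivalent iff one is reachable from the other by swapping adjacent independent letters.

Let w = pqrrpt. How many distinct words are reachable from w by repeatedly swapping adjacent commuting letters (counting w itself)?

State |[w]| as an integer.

0(p) covers ∅
1(q) covers ∅
2(r) covers 0:p
3(r) covers 2:r
4(p) covers 3:r
5(t) covers 4:p
floor of heap: 0:p, 1:q
completions by unplaced set U, small U first (add the entries for U minus each lowest piece of U):
  |U|=1: {1}:1  {5}:1
  |U|=2: {1,5}:2  {4,5}:1
  |U|=3: {1,4,5}:3  {3,4,5}:1
  |U|=4: {1,3,4,5}:4  {2,3,4,5}:1
  start at 0(p): 5
  start at 1(q): 1
sum over floor = 6

6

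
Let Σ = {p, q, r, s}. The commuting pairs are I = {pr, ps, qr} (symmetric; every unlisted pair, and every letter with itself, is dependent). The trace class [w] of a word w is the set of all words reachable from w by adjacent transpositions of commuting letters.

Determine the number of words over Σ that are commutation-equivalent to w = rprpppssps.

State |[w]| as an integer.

#0=r has no predecessor
#1=p has no predecessor
#2=r depends on [0:r]
#3=p depends on [1:p]
#4=p depends on [3:p]
#5=p depends on [4:p]
#6=s depends on [2:r]
#7=s depends on [6:s]
#8=p depends on [5:p]
#9=s depends on [7:s]
sources: [0:r, 1:p]
N(rest) = Σ N(rest − s) over sources s of rest; N(one piece) = 1:
  size 1 → [8]=1  [9]=1
  size 2 → [5,8]=1  [7,9]=1  [8,9]=2
  size 3 → [4,5,8]=1  [5,8,9]=3  [6,7,9]=1  [7,8,9]=3
  size 4 → [2,6,7,9]=1  [3,4,5,8]=1  [4,5,8,9]=4  [5,7,8,9]=6  [6,7,8,9]=4
  size 5 → [0,2,6,7,9]=1  [1,3,4,5,8]=1  [2,6,7,8,9]=5  [3,4,5,8,9]=5  [4,5,7,8,9]=10  [5,6,7,8,9]=10
  size 6 → [0,2,6,7,8,9]=6  [1,3,4,5,8,9]=6  [2,5,6,7,8,9]=15  [3,4,5,7,8,9]=15  [4,5,6,7,8,9]=20
  size 7 → [0,2,5,6,7,8,9]=21  [1,3,4,5,7,8,9]=21  [2,4,5,6,7,8,9]=35  [3,4,5,6,7,8,9]=35
  size 8 → [0,2,4,5,6,7,8,9]=56  [1,3,4,5,6,7,8,9]=56  [2,3,4,5,6,7,8,9]=70
  first=0(r) contributes 126
  first=1(p) contributes 126
|[w]| = 252

252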